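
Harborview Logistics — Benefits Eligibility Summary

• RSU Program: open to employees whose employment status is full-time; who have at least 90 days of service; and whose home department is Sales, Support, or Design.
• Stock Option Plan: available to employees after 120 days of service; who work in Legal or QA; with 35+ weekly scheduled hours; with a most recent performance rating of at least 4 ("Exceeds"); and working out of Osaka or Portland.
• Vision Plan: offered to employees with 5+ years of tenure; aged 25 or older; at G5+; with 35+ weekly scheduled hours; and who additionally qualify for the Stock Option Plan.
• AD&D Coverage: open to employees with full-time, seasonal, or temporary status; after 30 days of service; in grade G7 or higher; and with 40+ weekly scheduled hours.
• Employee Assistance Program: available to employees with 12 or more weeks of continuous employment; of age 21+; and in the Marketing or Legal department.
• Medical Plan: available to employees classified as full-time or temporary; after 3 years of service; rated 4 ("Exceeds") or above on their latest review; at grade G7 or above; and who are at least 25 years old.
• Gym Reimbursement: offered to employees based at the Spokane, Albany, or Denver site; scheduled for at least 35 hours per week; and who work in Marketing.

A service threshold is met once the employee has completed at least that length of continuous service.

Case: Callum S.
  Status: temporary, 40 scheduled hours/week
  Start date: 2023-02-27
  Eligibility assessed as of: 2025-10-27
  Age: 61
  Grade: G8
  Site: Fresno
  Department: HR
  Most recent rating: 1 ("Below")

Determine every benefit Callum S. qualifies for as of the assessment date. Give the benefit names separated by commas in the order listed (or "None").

AD&D Coverage

Service from 2023-02-27 to 2025-10-27: 973 days.
RSU Program — status temporary ✗ (requires full-time) → not eligible.
Stock Option Plan — service 973 days ≥ 120 days ✓; dept HR ✗ → not eligible.
Vision Plan — service 973 days < 5 years (≈1825 days) ✗ → not eligible.
AD&D Coverage — status temporary ✓; service 973 days ≥ 30 days ✓; grade G8 ≥ G7 ✓; 40 hrs/wk ≥ 40 ✓ → eligible.
Employee Assistance Program — service 973 days ≥ 12 weeks (≈84 days) ✓; age 61 ≥ 21 ✓; dept HR ✗ → not eligible.
Medical Plan — status temporary ✓; service 973 days < 3 years (≈1095 days) ✗ → not eligible.
Gym Reimbursement — site Fresno ✗ (not Spokane, Albany, or Denver) → not eligible.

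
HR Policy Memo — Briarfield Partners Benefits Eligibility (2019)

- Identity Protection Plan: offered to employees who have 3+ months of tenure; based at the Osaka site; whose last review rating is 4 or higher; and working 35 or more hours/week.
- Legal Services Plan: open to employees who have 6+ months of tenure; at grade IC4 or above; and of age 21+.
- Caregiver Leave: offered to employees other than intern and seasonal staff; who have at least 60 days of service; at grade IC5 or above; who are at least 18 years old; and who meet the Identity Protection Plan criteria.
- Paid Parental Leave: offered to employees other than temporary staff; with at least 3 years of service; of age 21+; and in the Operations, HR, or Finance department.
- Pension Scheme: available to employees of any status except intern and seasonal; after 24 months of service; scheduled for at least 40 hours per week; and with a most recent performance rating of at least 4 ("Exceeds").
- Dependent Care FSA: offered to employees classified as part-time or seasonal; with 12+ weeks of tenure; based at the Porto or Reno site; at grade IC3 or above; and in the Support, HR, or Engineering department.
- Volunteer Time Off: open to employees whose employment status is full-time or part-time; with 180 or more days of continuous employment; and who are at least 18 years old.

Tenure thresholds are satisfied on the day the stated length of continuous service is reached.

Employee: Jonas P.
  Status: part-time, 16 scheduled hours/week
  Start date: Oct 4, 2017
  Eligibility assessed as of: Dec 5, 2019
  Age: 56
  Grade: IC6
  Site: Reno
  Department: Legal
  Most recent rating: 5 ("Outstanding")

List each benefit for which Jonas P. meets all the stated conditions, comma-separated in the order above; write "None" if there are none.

Service from Oct 4, 2017 to Dec 5, 2019: 792 days.
Identity Protection Plan — service 792 days ≥ 3 months (≈90 days) ✓; site Reno ✗ (not Osaka) → not eligible.
Legal Services Plan — service 792 days ≥ 6 months (≈180 days) ✓; grade IC6 ≥ IC4 ✓; age 56 ≥ 21 ✓ → eligible.
Caregiver Leave — status part-time ✓ (not excluded); service 792 days ≥ 60 days ✓; grade IC6 ≥ IC5 ✓; age 56 ≥ 18 ✓; not eligible for Identity Protection Plan ✗ → not eligible.
Paid Parental Leave — status part-time ✓ (not excluded); service 792 days < 3 years (≈1095 days) ✗ → not eligible.
Pension Scheme — status part-time ✓ (not excluded); service 792 days ≥ 24 months (≈720 days) ✓; 16 hrs/wk < 40 ✗ → not eligible.
Dependent Care FSA — status part-time ✓; service 792 days ≥ 12 weeks (≈84 days) ✓; site Reno ✓; grade IC6 ≥ IC3 ✓; dept Legal ✗ → not eligible.
Volunteer Time Off — status part-time ✓; service 792 days ≥ 180 days ✓; age 56 ≥ 18 ✓ → eligible.

Legal Services Plan, Volunteer Time Off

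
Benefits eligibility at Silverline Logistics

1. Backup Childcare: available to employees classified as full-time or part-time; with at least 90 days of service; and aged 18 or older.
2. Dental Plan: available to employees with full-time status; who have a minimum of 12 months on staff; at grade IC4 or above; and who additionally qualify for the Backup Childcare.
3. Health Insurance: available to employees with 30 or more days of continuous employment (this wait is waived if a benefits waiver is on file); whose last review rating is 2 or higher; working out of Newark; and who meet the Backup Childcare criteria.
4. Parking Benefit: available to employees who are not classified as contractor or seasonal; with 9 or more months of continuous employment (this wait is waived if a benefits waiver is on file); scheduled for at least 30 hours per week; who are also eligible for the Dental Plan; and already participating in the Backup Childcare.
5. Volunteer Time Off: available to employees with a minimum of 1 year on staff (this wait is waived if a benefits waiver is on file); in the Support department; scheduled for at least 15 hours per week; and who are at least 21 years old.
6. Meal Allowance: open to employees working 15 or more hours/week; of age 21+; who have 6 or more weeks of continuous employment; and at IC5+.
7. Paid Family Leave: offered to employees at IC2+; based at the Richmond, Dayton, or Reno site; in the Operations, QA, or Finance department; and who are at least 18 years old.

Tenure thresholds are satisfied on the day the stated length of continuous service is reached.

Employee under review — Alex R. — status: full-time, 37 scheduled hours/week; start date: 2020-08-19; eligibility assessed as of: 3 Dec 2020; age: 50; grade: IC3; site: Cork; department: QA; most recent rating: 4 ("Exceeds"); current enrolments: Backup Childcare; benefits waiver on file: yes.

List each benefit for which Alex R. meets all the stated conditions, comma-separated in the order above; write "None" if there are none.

Backup Childcare

Service from 2020-08-19 to 3 Dec 2020: 106 days.
Backup Childcare — status full-time ✓; service 106 days ≥ 90 days ✓; age 50 ≥ 18 ✓ → eligible.
Dental Plan — status full-time ✓; service 106 days < 12 months (≈360 days) ✗ → not eligible.
Health Insurance — benefits waiver on file ✓; rating 4 ≥ 2 ✓; site Cork ✗ (not Newark) → not eligible.
Parking Benefit — status full-time ✓ (not excluded); benefits waiver on file ✓; 37 hrs/wk ≥ 30 ✓; not eligible for Dental Plan ✗ → not eligible.
Volunteer Time Off — benefits waiver on file ✓; dept QA ✗ → not eligible.
Meal Allowance — 37 hrs/wk ≥ 15 ✓; age 50 ≥ 21 ✓; service 106 days ≥ 6 weeks (≈42 days) ✓; grade IC3 < IC5 ✗ → not eligible.
Paid Family Leave — grade IC3 ≥ IC2 ✓; site Cork ✗ (not Richmond, Dayton, or Reno) → not eligible.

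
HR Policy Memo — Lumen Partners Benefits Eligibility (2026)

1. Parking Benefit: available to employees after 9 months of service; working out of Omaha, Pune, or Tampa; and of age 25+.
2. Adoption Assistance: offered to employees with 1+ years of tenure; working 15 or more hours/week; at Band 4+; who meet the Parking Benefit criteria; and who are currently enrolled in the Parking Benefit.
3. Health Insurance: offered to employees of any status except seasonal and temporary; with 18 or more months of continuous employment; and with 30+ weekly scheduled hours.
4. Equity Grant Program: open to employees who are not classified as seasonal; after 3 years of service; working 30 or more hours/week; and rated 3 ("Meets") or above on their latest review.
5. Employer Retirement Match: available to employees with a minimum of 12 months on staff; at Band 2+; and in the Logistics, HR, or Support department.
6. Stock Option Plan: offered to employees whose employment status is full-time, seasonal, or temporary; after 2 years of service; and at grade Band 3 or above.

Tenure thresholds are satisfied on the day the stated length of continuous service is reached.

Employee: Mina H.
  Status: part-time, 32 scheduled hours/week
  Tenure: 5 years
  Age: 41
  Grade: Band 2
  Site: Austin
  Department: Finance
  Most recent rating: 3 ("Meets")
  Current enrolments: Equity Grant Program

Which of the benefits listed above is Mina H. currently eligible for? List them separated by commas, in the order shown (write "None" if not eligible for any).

Health Insurance, Equity Grant Program

Parking Benefit — service 5 years ≥ 9 months (≈270 days) ✓; site Austin ✗ (not Omaha, Pune, or Tampa) → not eligible.
Adoption Assistance — service 5 years ≥ 1 year ✓; 32 hrs/wk ≥ 15 ✓; grade Band 2 < Band 4 ✗ → not eligible.
Health Insurance — status part-time ✓ (not excluded); service 5 years ≥ 18 months (≈540 days) ✓; 32 hrs/wk ≥ 30 ✓ → eligible.
Equity Grant Program — status part-time ✓ (not excluded); service 5 years ≥ 3 years ✓; 32 hrs/wk ≥ 30 ✓; rating 3 ≥ 3 ✓ → eligible.
Employer Retirement Match — service 5 years ≥ 12 months (≈360 days) ✓; grade Band 2 ≥ Band 2 ✓; dept Finance ✗ → not eligible.
Stock Option Plan — status part-time ✗ (requires full-time, seasonal, or temporary) → not eligible.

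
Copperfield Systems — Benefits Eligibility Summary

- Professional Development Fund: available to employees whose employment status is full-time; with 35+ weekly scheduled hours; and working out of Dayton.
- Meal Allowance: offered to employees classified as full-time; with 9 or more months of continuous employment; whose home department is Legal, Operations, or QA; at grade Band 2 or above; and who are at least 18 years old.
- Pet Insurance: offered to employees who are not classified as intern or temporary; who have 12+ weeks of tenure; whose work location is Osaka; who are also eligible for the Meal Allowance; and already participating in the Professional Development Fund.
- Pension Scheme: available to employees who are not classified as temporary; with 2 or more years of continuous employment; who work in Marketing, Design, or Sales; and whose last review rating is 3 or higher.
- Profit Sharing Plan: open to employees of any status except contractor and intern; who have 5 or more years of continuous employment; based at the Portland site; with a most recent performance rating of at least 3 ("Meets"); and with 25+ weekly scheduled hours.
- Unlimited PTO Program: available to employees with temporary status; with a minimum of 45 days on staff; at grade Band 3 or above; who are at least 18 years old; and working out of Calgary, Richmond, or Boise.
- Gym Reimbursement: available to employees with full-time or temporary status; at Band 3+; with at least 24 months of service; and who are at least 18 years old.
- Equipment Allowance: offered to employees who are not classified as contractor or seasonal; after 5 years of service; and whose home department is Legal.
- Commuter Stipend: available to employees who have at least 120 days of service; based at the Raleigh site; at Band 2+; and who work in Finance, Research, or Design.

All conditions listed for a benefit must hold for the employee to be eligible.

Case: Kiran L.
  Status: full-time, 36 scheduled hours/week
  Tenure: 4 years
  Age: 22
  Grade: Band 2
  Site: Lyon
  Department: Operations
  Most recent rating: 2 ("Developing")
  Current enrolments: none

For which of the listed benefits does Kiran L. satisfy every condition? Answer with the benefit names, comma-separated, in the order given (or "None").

Meal Allowance

Professional Development Fund — status full-time ✓; 36 hrs/wk ≥ 35 ✓; site Lyon ✗ (not Dayton) → not eligible.
Meal Allowance — status full-time ✓; service 4 years ≥ 9 months (≈270 days) ✓; dept Operations ✓; grade Band 2 ≥ Band 2 ✓; age 22 ≥ 18 ✓ → eligible.
Pet Insurance — status full-time ✓ (not excluded); service 4 years ≥ 12 weeks (≈84 days) ✓; site Lyon ✗ (not Osaka) → not eligible.
Pension Scheme — status full-time ✓ (not excluded); service 4 years ≥ 2 years ✓; dept Operations ✗ → not eligible.
Profit Sharing Plan — status full-time ✓ (not excluded); service 4 years < 5 years ✗ → not eligible.
Unlimited PTO Program — status full-time ✗ (requires temporary) → not eligible.
Gym Reimbursement — status full-time ✓; grade Band 2 < Band 3 ✗ → not eligible.
Equipment Allowance — status full-time ✓ (not excluded); service 4 years < 5 years ✗ → not eligible.
Commuter Stipend — service 4 years ≥ 120 days ✓; site Lyon ✗ (not Raleigh) → not eligible.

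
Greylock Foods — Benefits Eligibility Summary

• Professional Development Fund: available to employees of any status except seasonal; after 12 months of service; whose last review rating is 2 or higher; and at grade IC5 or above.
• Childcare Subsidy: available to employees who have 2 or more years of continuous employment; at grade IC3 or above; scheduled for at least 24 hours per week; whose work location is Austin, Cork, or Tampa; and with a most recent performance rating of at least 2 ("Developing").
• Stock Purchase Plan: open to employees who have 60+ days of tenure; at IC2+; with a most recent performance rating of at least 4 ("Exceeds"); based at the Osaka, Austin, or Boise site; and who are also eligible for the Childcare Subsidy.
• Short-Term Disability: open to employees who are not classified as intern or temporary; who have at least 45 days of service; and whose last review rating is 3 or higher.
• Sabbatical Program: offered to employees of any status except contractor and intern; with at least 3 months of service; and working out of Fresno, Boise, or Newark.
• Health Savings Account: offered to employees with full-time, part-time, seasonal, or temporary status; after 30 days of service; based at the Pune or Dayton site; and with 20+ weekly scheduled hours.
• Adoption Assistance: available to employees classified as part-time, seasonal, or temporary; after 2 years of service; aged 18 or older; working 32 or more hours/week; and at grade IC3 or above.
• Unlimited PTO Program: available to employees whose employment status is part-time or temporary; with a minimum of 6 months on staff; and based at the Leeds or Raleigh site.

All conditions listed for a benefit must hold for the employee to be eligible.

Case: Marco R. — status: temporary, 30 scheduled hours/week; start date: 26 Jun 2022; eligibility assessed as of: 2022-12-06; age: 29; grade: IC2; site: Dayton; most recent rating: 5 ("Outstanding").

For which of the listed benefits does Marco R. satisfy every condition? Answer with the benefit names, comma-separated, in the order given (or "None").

Health Savings Account

Service from 26 Jun 2022 to 2022-12-06: 163 days.
Professional Development Fund — status temporary ✓ (not excluded); service 163 days < 12 months (≈360 days) ✗ → not eligible.
Childcare Subsidy — service 163 days < 2 years (≈730 days) ✗ → not eligible.
Stock Purchase Plan — service 163 days ≥ 60 days ✓; grade IC2 ≥ IC2 ✓; rating 5 ≥ 4 ✓; site Dayton ✗ (not Osaka, Austin, or Boise) → not eligible.
Short-Term Disability — status temporary ✗ (excluded) → not eligible.
Sabbatical Program — status temporary ✓ (not excluded); service 163 days ≥ 3 months (≈90 days) ✓; site Dayton ✗ (not Fresno, Boise, or Newark) → not eligible.
Health Savings Account — status temporary ✓; service 163 days ≥ 30 days ✓; site Dayton ✓; 30 hrs/wk ≥ 20 ✓ → eligible.
Adoption Assistance — status temporary ✓; service 163 days < 2 years (≈730 days) ✗ → not eligible.
Unlimited PTO Program — status temporary ✓; service 163 days < 6 months (≈180 days) ✗ → not eligible.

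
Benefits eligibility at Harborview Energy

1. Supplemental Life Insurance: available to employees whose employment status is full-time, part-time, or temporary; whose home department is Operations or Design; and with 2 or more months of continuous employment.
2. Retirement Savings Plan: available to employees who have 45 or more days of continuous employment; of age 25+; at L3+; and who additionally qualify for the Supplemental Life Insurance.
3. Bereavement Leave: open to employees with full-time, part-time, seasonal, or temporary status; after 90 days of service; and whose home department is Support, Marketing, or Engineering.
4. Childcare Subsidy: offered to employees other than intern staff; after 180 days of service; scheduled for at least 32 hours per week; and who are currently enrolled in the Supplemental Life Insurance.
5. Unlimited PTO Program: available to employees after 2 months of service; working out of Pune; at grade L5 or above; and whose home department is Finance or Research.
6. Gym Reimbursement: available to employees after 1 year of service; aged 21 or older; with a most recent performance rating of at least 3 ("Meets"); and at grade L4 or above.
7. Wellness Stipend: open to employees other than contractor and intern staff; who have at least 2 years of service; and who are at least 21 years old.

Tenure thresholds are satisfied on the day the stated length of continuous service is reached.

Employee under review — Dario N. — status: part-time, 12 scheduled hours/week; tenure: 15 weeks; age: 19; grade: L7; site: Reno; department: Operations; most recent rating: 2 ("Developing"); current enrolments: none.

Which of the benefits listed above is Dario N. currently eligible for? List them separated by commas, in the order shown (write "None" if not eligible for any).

Supplemental Life Insurance — status part-time ✓; dept Operations ✓; service 15 weeks ≥ 2 months (≈60 days) ✓ → eligible.
Retirement Savings Plan — service 15 weeks ≥ 45 days ✓; age 19 < 25 ✗ → not eligible.
Bereavement Leave — status part-time ✓; service 15 weeks ≥ 90 days ✓; dept Operations ✗ → not eligible.
Childcare Subsidy — status part-time ✓ (not excluded); service 15 weeks < 180 days ✗ → not eligible.
Unlimited PTO Program — service 15 weeks ≥ 2 months (≈60 days) ✓; site Reno ✗ (not Pune) → not eligible.
Gym Reimbursement — service 15 weeks < 1 year (≈365 days) ✗ → not eligible.
Wellness Stipend — status part-time ✓ (not excluded); service 15 weeks < 2 years (≈730 days) ✗ → not eligible.

Supplemental Life Insurance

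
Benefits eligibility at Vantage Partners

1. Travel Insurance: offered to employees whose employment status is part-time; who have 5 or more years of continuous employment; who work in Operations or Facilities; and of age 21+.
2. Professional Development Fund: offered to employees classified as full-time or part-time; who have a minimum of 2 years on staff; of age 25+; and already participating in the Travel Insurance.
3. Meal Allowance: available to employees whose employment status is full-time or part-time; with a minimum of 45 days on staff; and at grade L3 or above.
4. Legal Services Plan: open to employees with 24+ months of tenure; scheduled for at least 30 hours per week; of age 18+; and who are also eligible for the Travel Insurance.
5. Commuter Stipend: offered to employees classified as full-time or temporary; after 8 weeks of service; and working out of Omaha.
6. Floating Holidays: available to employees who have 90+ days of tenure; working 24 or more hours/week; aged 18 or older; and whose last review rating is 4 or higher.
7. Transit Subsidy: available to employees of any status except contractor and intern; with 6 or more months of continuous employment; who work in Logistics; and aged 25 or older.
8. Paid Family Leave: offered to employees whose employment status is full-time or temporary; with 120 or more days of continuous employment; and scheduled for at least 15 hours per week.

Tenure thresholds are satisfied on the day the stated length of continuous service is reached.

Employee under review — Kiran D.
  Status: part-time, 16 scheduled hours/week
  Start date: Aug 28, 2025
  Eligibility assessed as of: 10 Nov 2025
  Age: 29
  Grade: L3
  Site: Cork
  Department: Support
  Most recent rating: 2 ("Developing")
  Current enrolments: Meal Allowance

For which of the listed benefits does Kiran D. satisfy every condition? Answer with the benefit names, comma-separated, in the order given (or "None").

Meal Allowance

Service from Aug 28, 2025 to 10 Nov 2025: 74 days.
Travel Insurance — status part-time ✓; service 74 days < 5 years (≈1825 days) ✗ → not eligible.
Professional Development Fund — status part-time ✓; service 74 days < 2 years (≈730 days) ✗ → not eligible.
Meal Allowance — status part-time ✓; service 74 days ≥ 45 days ✓; grade L3 ≥ L3 ✓ → eligible.
Legal Services Plan — service 74 days < 24 months (≈720 days) ✗ → not eligible.
Commuter Stipend — status part-time ✗ (requires full-time or temporary) → not eligible.
Floating Holidays — service 74 days < 90 days ✗ → not eligible.
Transit Subsidy — status part-time ✓ (not excluded); service 74 days < 6 months (≈180 days) ✗ → not eligible.
Paid Family Leave — status part-time ✗ (requires full-time or temporary) → not eligible.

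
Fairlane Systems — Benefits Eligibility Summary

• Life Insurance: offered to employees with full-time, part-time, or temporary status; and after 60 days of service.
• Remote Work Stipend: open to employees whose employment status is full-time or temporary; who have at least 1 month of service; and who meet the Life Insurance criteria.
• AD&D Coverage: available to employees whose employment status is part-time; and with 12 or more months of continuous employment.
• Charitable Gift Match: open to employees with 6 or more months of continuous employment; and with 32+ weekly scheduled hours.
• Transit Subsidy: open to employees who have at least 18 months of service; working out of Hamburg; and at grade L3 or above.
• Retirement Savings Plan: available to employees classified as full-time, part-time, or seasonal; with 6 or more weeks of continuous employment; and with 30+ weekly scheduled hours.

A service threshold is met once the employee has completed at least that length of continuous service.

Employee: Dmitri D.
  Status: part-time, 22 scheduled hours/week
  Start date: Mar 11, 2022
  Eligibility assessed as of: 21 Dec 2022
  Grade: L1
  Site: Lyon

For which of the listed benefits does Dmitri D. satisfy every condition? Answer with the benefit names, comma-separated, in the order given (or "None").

Service from Mar 11, 2022 to 21 Dec 2022: 285 days.
Life Insurance — status part-time ✓; service 285 days ≥ 60 days ✓ → eligible.
Remote Work Stipend — status part-time ✗ (requires full-time or temporary) → not eligible.
AD&D Coverage — status part-time ✓; service 285 days < 12 months (≈360 days) ✗ → not eligible.
Charitable Gift Match — service 285 days ≥ 6 months (≈180 days) ✓; 22 hrs/wk < 32 ✗ → not eligible.
Transit Subsidy — service 285 days < 18 months (≈540 days) ✗ → not eligible.
Retirement Savings Plan — status part-time ✓; service 285 days ≥ 6 weeks (≈42 days) ✓; 22 hrs/wk < 30 ✗ → not eligible.

Life Insurance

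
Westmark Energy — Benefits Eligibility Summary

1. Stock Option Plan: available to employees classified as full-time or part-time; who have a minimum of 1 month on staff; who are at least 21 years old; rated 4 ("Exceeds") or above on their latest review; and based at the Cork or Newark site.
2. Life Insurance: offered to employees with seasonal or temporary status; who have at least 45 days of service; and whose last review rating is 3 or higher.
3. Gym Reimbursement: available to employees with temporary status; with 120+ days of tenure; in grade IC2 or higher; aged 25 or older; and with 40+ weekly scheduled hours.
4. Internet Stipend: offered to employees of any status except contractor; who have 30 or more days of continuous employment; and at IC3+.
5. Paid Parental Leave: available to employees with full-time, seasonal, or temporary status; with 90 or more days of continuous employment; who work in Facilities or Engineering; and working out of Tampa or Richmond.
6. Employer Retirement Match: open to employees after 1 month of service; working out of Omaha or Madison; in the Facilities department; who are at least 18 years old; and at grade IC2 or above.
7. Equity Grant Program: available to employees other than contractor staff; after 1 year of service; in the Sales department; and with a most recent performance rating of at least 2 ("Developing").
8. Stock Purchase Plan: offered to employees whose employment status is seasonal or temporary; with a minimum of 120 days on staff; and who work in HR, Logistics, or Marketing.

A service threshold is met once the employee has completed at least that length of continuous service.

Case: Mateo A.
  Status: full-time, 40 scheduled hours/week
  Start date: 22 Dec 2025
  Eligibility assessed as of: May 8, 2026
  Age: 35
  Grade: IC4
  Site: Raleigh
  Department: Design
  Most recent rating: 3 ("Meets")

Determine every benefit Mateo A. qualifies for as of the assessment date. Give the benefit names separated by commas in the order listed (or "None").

Service from 22 Dec 2025 to May 8, 2026: 137 days.
Stock Option Plan — status full-time ✓; service 137 days ≥ 1 month (≈30 days) ✓; age 35 ≥ 21 ✓; rating 3 < 4 ✗ → not eligible.
Life Insurance — status full-time ✗ (requires seasonal or temporary) → not eligible.
Gym Reimbursement — status full-time ✗ (requires temporary) → not eligible.
Internet Stipend — status full-time ✓ (not excluded); service 137 days ≥ 30 days ✓; grade IC4 ≥ IC3 ✓ → eligible.
Paid Parental Leave — status full-time ✓; service 137 days ≥ 90 days ✓; dept Design ✗ → not eligible.
Employer Retirement Match — service 137 days ≥ 1 month (≈30 days) ✓; site Raleigh ✗ (not Omaha or Madison) → not eligible.
Equity Grant Program — status full-time ✓ (not excluded); service 137 days < 1 year (≈365 days) ✗ → not eligible.
Stock Purchase Plan — status full-time ✗ (requires seasonal or temporary) → not eligible.

Internet Stipend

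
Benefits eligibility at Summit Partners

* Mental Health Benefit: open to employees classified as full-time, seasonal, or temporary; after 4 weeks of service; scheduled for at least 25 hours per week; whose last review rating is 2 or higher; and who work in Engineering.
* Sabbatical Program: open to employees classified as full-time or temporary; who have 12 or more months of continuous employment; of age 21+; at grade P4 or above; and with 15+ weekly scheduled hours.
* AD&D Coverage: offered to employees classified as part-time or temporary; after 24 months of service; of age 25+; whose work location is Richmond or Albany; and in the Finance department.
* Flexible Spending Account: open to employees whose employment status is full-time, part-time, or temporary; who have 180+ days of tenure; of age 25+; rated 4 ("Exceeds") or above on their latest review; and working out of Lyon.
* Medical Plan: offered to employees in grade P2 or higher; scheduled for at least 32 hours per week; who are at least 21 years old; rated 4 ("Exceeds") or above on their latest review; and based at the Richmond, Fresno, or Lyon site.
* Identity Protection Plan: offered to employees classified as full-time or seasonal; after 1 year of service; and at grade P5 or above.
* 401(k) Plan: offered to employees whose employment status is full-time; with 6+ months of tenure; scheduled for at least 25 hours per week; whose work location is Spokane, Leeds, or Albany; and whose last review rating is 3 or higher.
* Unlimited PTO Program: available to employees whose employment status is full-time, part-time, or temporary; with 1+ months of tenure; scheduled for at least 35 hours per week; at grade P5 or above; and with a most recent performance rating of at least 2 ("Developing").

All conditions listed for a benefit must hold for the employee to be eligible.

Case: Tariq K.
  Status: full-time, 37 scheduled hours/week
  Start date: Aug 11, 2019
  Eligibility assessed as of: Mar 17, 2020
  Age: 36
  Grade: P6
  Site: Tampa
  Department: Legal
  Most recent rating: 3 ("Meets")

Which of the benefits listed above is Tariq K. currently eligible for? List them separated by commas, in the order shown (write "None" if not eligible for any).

Service from Aug 11, 2019 to Mar 17, 2020: 219 days.
Mental Health Benefit — status full-time ✓; service 219 days ≥ 4 weeks (≈28 days) ✓; 37 hrs/wk ≥ 25 ✓; rating 3 ≥ 2 ✓; dept Legal ✗ → not eligible.
Sabbatical Program — status full-time ✓; service 219 days < 12 months (≈360 days) ✗ → not eligible.
AD&D Coverage — status full-time ✗ (requires part-time or temporary) → not eligible.
Flexible Spending Account — status full-time ✓; service 219 days ≥ 180 days ✓; age 36 ≥ 25 ✓; rating 3 < 4 ✗ → not eligible.
Medical Plan — grade P6 ≥ P2 ✓; 37 hrs/wk ≥ 32 ✓; age 36 ≥ 21 ✓; rating 3 < 4 ✗ → not eligible.
Identity Protection Plan — status full-time ✓; service 219 days < 1 year (≈365 days) ✗ → not eligible.
401(k) Plan — status full-time ✓; service 219 days ≥ 6 months (≈180 days) ✓; 37 hrs/wk ≥ 25 ✓; site Tampa ✗ (not Spokane, Leeds, or Albany) → not eligible.
Unlimited PTO Program — status full-time ✓; service 219 days ≥ 1 month (≈30 days) ✓; 37 hrs/wk ≥ 35 ✓; grade P6 ≥ P5 ✓; rating 3 ≥ 2 ✓ → eligible.

Unlimited PTO Program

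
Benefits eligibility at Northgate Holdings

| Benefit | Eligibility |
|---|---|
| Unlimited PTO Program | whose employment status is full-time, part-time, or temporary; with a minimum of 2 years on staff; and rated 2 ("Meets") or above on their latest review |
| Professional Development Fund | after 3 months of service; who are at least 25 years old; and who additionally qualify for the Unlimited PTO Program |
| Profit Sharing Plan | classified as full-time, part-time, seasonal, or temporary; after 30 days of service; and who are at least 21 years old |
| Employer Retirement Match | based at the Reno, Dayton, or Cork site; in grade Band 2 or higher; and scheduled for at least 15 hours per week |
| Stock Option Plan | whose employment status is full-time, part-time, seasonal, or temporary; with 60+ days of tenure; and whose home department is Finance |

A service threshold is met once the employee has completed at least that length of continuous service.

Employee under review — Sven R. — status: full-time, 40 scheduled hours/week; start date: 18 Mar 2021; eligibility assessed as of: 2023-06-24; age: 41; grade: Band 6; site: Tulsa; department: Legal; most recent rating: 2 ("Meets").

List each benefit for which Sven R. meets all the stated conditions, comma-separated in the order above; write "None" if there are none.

Service from 18 Mar 2021 to 2023-06-24: 828 days.
Unlimited PTO Program — status full-time ✓; service 828 days ≥ 2 years (≈730 days) ✓; rating 2 ≥ 2 ✓ → eligible.
Professional Development Fund — service 828 days ≥ 3 months (≈90 days) ✓; age 41 ≥ 25 ✓; eligible for Unlimited PTO Program ✓ → eligible.
Profit Sharing Plan — status full-time ✓; service 828 days ≥ 30 days ✓; age 41 ≥ 21 ✓ → eligible.
Employer Retirement Match — site Tulsa ✗ (not Reno, Dayton, or Cork) → not eligible.
Stock Option Plan — status full-time ✓; service 828 days ≥ 60 days ✓; dept Legal ✗ → not eligible.

Unlimited PTO Program, Professional Development Fund, Profit Sharing Plan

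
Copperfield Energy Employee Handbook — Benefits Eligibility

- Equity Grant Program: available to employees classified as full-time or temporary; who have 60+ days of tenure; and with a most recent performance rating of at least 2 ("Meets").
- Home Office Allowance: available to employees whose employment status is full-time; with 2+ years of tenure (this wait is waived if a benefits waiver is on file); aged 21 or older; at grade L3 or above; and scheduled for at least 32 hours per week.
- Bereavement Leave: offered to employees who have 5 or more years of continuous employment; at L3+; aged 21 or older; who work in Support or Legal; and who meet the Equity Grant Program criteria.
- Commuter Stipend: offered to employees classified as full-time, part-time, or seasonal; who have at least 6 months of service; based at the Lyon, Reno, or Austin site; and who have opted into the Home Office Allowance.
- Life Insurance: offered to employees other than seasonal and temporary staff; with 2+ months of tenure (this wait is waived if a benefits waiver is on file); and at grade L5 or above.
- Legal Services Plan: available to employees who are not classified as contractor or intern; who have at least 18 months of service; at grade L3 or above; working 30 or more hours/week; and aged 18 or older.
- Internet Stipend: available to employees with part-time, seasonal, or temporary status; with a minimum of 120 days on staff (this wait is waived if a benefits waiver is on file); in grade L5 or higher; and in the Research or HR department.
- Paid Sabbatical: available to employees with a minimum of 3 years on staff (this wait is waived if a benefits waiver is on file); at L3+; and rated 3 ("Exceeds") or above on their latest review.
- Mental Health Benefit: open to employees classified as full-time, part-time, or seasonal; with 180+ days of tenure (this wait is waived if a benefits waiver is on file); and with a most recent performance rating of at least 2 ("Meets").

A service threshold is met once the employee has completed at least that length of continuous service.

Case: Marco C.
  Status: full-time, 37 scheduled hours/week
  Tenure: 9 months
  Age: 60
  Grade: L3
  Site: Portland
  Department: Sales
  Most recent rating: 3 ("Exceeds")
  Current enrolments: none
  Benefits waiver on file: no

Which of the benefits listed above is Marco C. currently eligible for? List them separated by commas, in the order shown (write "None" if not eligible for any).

Equity Grant Program, Mental Health Benefit

Equity Grant Program — status full-time ✓; service 9 months ≥ 60 days ✓; rating 3 ≥ 2 ✓ → eligible.
Home Office Allowance — status full-time ✓; no waiver, service 9 months < 2 years (≈730 days) ✗ → not eligible.
Bereavement Leave — service 9 months < 5 years (≈1825 days) ✗ → not eligible.
Commuter Stipend — status full-time ✓; service 9 months ≥ 6 months ✓; site Portland ✗ (not Lyon, Reno, or Austin) → not eligible.
Life Insurance — status full-time ✓ (not excluded); no waiver, service 9 months ≥ 2 months ✓; grade L3 < L5 ✗ → not eligible.
Legal Services Plan — status full-time ✓ (not excluded); service 9 months < 18 months ✗ → not eligible.
Internet Stipend — status full-time ✗ (requires part-time, seasonal, or temporary) → not eligible.
Paid Sabbatical — no waiver, service 9 months < 3 years (≈1095 days) ✗ → not eligible.
Mental Health Benefit — status full-time ✓; no waiver, service 9 months ≥ 180 days ✓; rating 3 ≥ 2 ✓ → eligible.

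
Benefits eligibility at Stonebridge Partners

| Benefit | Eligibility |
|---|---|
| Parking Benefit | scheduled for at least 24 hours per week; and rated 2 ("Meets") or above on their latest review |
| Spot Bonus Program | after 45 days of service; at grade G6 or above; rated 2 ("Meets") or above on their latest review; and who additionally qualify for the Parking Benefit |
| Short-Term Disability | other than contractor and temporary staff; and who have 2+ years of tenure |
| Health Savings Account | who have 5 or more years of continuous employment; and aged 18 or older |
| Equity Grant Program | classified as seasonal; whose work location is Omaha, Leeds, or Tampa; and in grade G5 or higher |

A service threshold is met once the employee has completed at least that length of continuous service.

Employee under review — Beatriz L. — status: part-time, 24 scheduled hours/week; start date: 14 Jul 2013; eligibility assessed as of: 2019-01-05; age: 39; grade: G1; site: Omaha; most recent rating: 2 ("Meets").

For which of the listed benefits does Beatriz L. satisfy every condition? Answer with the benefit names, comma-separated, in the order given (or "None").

Parking Benefit, Short-Term Disability, Health Savings Account

Service from 14 Jul 2013 to 2019-01-05: 2001 days.
Parking Benefit — 24 hrs/wk ≥ 24 ✓; rating 2 ≥ 2 ✓ → eligible.
Spot Bonus Program — service 2001 days ≥ 45 days ✓; grade G1 < G6 ✗ → not eligible.
Short-Term Disability — status part-time ✓ (not excluded); service 2001 days ≥ 2 years (≈730 days) ✓ → eligible.
Health Savings Account — service 2001 days ≥ 5 years (≈1825 days) ✓; age 39 ≥ 18 ✓ → eligible.
Equity Grant Program — status part-time ✗ (requires seasonal) → not eligible.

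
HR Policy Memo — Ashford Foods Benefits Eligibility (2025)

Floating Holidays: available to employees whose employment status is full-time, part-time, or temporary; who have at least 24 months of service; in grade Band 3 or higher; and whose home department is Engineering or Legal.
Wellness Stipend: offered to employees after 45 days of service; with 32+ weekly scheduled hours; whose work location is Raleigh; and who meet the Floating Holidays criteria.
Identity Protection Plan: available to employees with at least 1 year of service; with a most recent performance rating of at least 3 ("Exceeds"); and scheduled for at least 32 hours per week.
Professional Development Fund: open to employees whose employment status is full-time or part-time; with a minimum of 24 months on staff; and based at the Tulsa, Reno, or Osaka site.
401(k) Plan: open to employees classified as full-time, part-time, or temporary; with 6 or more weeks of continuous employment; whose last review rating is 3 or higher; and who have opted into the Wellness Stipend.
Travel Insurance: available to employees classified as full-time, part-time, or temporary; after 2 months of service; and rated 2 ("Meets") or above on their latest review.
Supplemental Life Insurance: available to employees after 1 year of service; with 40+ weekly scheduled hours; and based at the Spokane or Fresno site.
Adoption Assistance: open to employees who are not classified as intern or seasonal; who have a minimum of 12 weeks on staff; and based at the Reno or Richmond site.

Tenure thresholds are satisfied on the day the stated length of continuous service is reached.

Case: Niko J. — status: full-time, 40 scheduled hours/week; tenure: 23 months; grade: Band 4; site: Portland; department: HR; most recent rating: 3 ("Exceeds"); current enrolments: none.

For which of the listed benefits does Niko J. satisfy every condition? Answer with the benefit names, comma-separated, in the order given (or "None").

Floating Holidays — status full-time ✓; service 23 months < 24 months ✗ → not eligible.
Wellness Stipend — service 23 months ≥ 45 days ✓; 40 hrs/wk ≥ 32 ✓; site Portland ✗ (not Raleigh) → not eligible.
Identity Protection Plan — service 23 months ≥ 1 year (≈365 days) ✓; rating 3 ≥ 3 ✓; 40 hrs/wk ≥ 32 ✓ → eligible.
Professional Development Fund — status full-time ✓; service 23 months < 24 months ✗ → not eligible.
401(k) Plan — status full-time ✓; service 23 months ≥ 6 weeks (≈42 days) ✓; rating 3 ≥ 3 ✓; not enrolled in Wellness Stipend ✗ → not eligible.
Travel Insurance — status full-time ✓; service 23 months ≥ 2 months ✓; rating 3 ≥ 2 ✓ → eligible.
Supplemental Life Insurance — service 23 months ≥ 1 year (≈365 days) ✓; 40 hrs/wk ≥ 40 ✓; site Portland ✗ (not Spokane or Fresno) → not eligible.
Adoption Assistance — status full-time ✓ (not excluded); service 23 months ≥ 12 weeks (≈84 days) ✓; site Portland ✗ (not Reno or Richmond) → not eligible.

Identity Protection Plan, Travel Insurance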